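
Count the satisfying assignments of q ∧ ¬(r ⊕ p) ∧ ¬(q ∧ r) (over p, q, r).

  p   |   q   |   r   || (r ⊕ p) | ¬(r ⊕ p) | (q ∧ ¬(r ⊕ p)) | (q ∧ r) | ¬(q ∧ r) | ((q ∧ ¬(r ⊕ p)) ∧ ¬(q ∧ r))
False | False | False ||  False  |   True   |     False      |  False  |   True   |            False           
False | False |  True ||   True  |  False   |     False      |  False  |   True   |            False           
False |  True | False ||  False  |   True   |      True      |  False  |   True   |             True           
False |  True |  True ||   True  |  False   |     False      |   True  |  False   |            False           
 True | False | False ||   True  |  False   |     False      |  False  |   True   |            False           
 True | False |  True ||  False  |   True   |     False      |  False  |   True   |            False           
 True |  True | False ||   True  |  False   |     False      |  False  |   True   |            False           
 True |  True |  True ||  False  |   True   |      True      |   True  |  False   |            False           
The formula is true on 1 of the 8 rows.

1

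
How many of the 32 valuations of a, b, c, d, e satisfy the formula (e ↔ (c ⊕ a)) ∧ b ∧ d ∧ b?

4

a | b | c | d | e || ((e ↔ (c ⊕ a)) ∧ b ∧ (d ∧ b))
F | F | F | F | F ||               F              
F | F | F | F | T ||               F              
F | F | F | T | F ||               F              
F | F | F | T | T ||               F              
F | F | T | F | F ||               F              
F | F | T | F | T ||               F              
F | F | T | T | F ||               F              
F | F | T | T | T ||               F              
F | T | F | F | F ||               F              
F | T | F | F | T ||               F              
F | T | F | T | F ||               T              
F | T | F | T | T ||               F              
F | T | T | F | F ||               F              
F | T | T | F | T ||               F              
F | T | T | T | F ||               F              
F | T | T | T | T ||               T              
T | F | F | F | F ||               F              
T | F | F | F | T ||               F              
T | F | F | T | F ||               F              
T | F | F | T | T ||               F              
T | F | T | F | F ||               F              
T | F | T | F | T ||               F              
T | F | T | T | F ||               F              
T | F | T | T | T ||               F              
T | T | F | F | F ||               F              
T | T | F | F | T ||               F              
T | T | F | T | F ||               F              
T | T | F | T | T ||               T              
T | T | T | F | F ||               F              
T | T | T | F | T ||               F              
T | T | T | T | F ||               T              
T | T | T | T | T ||               F              
The formula is true on 4 of the 32 rows.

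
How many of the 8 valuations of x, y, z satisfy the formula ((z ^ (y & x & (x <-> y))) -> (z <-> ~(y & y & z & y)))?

x | y | z | (x <-> y) | (y & x & (x <-> y)) | (z ^ (y & x & (x <-> y))) | (y & y & z & y) | ~(y & y & z & y) | (z <-> ~(y & y & z & y)) | φ
- | - | - | --------- | ------------------- | ------------------------- | --------------- | ---------------- | ------------------------ | -
F | F | F |     T     |          F          |             F             |        F        |        T         |            F             | T
F | F | T |     T     |          F          |             T             |        F        |        T         |            T             | T
F | T | F |     F     |          F          |             F             |        F        |        T         |            F             | T
F | T | T |     F     |          F          |             T             |        T        |        F         |            F             | F
T | F | F |     F     |          F          |             F             |        F        |        T         |            F             | T
T | F | T |     F     |          F          |             T             |        F        |        T         |            T             | T
T | T | F |     T     |          T          |             T             |        F        |        T         |            F             | F
T | T | T |     T     |          T          |             F             |        T        |        F         |            F             | T
The formula is true on 6 of the 8 rows.

6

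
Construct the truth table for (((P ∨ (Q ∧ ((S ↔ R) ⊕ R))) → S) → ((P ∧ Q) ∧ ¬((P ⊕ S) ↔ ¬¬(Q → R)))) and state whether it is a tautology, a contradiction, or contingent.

contingent

P | Q | R | S || (S ↔ R) | ((S ↔ R) ⊕ R) | (Q ∧ ((S ↔ R) ⊕ R)) | (P ∨ (Q ∧ ((S ↔ R) ⊕ R))) | (P ∧ Q) | (P ⊕ S) | (Q → R) | ¬(Q → R) | ¬¬(Q → R) | ((P ⊕ S) ↔ ¬¬(Q → R)) | ¬((P ⊕ S) ↔ ¬¬(Q → R)) | φ
T | T | T | T ||    T    |       F       |          F          |             T             |    T    |    F    |    T    |    F     |     T     |           F           |           T            | T
T | T | T | F ||    F    |       T       |          T          |             T             |    T    |    T    |    T    |    F     |     T     |           T           |           F            | T
T | T | F | T ||    F    |       F       |          F          |             T             |    T    |    F    |    F    |    T     |     F     |           T           |           F            | F
T | T | F | F ||    T    |       T       |          T          |             T             |    T    |    T    |    F    |    T     |     F     |           F           |           T            | T
T | F | T | T ||    T    |       F       |          F          |             T             |    F    |    F    |    T    |    F     |     T     |           F           |           T            | F
T | F | T | F ||    F    |       T       |          F          |             T             |    F    |    T    |    T    |    F     |     T     |           T           |           F            | T
T | F | F | T ||    F    |       F       |          F          |             T             |    F    |    F    |    T    |    F     |     T     |           F           |           T            | F
T | F | F | F ||    T    |       T       |          F          |             T             |    F    |    T    |    T    |    F     |     T     |           T           |           F            | T
F | T | T | T ||    T    |       F       |          F          |             F             |    F    |    T    |    T    |    F     |     T     |           T           |           F            | F
F | T | T | F ||    F    |       T       |          T          |             T             |    F    |    F    |    T    |    F     |     T     |           F           |           T            | T
F | T | F | T ||    F    |       F       |          F          |             F             |    F    |    T    |    F    |    T     |     F     |           F           |           T            | F
F | T | F | F ||    T    |       T       |          T          |             T             |    F    |    F    |    F    |    T     |     F     |           T           |           F            | T
F | F | T | T ||    T    |       F       |          F          |             F             |    F    |    T    |    T    |    F     |     T     |           T           |           F            | F
F | F | T | F ||    F    |       T       |          F          |             F             |    F    |    F    |    T    |    F     |     T     |           F           |           T            | F
F | F | F | T ||    F    |       F       |          F          |             F             |    F    |    T    |    T    |    F     |     T     |           T           |           F            | F
F | F | F | F ||    T    |       T       |          F          |             F             |    F    |    F    |    T    |    F     |     T     |           F           |           T            | F
7 of 16 rows are T, so the formula is contingent.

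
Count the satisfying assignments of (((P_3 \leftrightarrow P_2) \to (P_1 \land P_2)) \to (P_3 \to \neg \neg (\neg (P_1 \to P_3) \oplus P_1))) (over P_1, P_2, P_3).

7

P_1 | P_2 | P_3 | φ
--- | --- | --- | -
 T  |  T  |  T  | T
 T  |  T  |  F  | T
 T  |  F  |  T  | T
 T  |  F  |  F  | T
 F  |  T  |  T  | T
 F  |  T  |  F  | T
 F  |  F  |  T  | F
 F  |  F  |  F  | T
The formula is true on 7 of the 8 rows.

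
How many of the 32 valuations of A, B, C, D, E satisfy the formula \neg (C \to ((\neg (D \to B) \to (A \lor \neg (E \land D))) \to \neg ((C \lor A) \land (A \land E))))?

  A   |   B   |   C   |   D   |   E   ||   φ  
 True |  True |  True |  True |  True ||  True
 True |  True |  True |  True | False || False
 True |  True |  True | False |  True ||  True
 True |  True |  True | False | False || False
 True |  True | False |  True |  True || False
 True |  True | False |  True | False || False
 True |  True | False | False |  True || False
 True |  True | False | False | False || False
 True | False |  True |  True |  True ||  True
 True | False |  True |  True | False || False
 True | False |  True | False |  True ||  True
 True | False |  True | False | False || False
 True | False | False |  True |  True || False
 True | False | False |  True | False || False
 True | False | False | False |  True || False
 True | False | False | False | False || False
False |  True |  True |  True |  True || False
False |  True |  True |  True | False || False
False |  True |  True | False |  True || False
False |  True |  True | False | False || False
False |  True | False |  True |  True || False
False |  True | False |  True | False || False
False |  True | False | False |  True || False
False |  True | False | False | False || False
False | False |  True |  True |  True || False
False | False |  True |  True | False || False
False | False |  True | False |  True || False
False | False |  True | False | False || False
False | False | False |  True |  True || False
False | False | False |  True | False || False
False | False | False | False |  True || False
False | False | False | False | False || False
The formula is true on 4 of the 32 rows.

4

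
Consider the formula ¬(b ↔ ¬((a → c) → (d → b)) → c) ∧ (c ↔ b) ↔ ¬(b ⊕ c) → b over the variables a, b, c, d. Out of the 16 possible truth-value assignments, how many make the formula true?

a | b | c | d | (a → c) | (d → b) | ((a → c) → (d → b)) | ¬((a → c) → (d → b)) | (¬((a → c) → (d → b)) → c) | (c ↔ b) | (b ⊕ c) | ¬(b ⊕ c) | (¬(b ⊕ c) → b) | φ
- | - | - | - | ------- | ------- | ------------------- | -------------------- | -------------------------- | ------- | ------- | -------- | -------------- | -
F | F | F | F |    T    |    T    |          T          |          F           |             T              |    T    |    F    |    T     |       F        | F
F | F | F | T |    T    |    F    |          F          |          T           |             F              |    T    |    F    |    T     |       F        | T
F | F | T | F |    T    |    T    |          T          |          F           |             T              |    F    |    T    |    F     |       T        | F
F | F | T | T |    T    |    F    |          F          |          T           |             T              |    F    |    T    |    F     |       T        | F
F | T | F | F |    T    |    T    |          T          |          F           |             T              |    F    |    T    |    F     |       T        | F
F | T | F | T |    T    |    T    |          T          |          F           |             T              |    F    |    T    |    F     |       T        | F
F | T | T | F |    T    |    T    |          T          |          F           |             T              |    T    |    F    |    T     |       T        | F
F | T | T | T |    T    |    T    |          T          |          F           |             T              |    T    |    F    |    T     |       T        | F
T | F | F | F |    F    |    T    |          T          |          F           |             T              |    T    |    F    |    T     |       F        | F
T | F | F | T |    F    |    F    |          T          |          F           |             T              |    T    |    F    |    T     |       F        | F
T | F | T | F |    T    |    T    |          T          |          F           |             T              |    F    |    T    |    F     |       T        | F
T | F | T | T |    T    |    F    |          F          |          T           |             T              |    F    |    T    |    F     |       T        | F
T | T | F | F |    F    |    T    |          T          |          F           |             T              |    F    |    T    |    F     |       T        | F
T | T | F | T |    F    |    T    |          T          |          F           |             T              |    F    |    T    |    F     |       T        | F
T | T | T | F |    T    |    T    |          T          |          F           |             T              |    T    |    F    |    T     |       T        | F
T | T | T | T |    T    |    T    |          T          |          F           |             T              |    T    |    F    |    T     |       T        | F
The formula is true on 1 of the 16 rows.

1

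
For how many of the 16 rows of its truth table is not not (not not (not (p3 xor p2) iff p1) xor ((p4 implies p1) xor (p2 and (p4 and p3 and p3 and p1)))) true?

p1  p2  p3  p4  |  (p3 xor p2)  not (p3 xor p2)  (not (p3 xor p2) iff p1)  not (not (p3 xor p2) iff p1)  (p4 implies p1)  (p4 and p3 and p3 and p1)  φ
T   T   T   T   |       F              T                    T                           F                       T                     T              T
T   T   T   F   |       F              T                    T                           F                       T                     F              F
T   T   F   T   |       T              F                    F                           T                       T                     F              T
T   T   F   F   |       T              F                    F                           T                       T                     F              T
T   F   T   T   |       T              F                    F                           T                       T                     T              T
T   F   T   F   |       T              F                    F                           T                       T                     F              T
T   F   F   T   |       F              T                    T                           F                       T                     F              F
T   F   F   F   |       F              T                    T                           F                       T                     F              F
F   T   T   T   |       F              T                    F                           T                       F                     F              F
F   T   T   F   |       F              T                    F                           T                       T                     F              T
F   T   F   T   |       T              F                    T                           F                       F                     F              T
F   T   F   F   |       T              F                    T                           F                       T                     F              F
F   F   T   T   |       T              F                    T                           F                       F                     F              T
F   F   T   F   |       T              F                    T                           F                       T                     F              F
F   F   F   T   |       F              T                    F                           T                       F                     F              F
F   F   F   F   |       F              T                    F                           T                       T                     F              T
The formula is true on 9 of the 16 rows.

9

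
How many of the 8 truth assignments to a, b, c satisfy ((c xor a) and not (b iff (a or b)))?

a | b | c | φ
- | - | - | -
T | T | T | F
T | T | F | F
T | F | T | F
T | F | F | T
F | T | T | F
F | T | F | F
F | F | T | F
F | F | F | F
The formula is true on 1 of the 8 rows.

1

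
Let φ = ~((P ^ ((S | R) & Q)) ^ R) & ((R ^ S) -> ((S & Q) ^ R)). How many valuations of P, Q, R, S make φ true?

  P   |   Q   |   R   |   S   ||   φ  
False | False | False | False ||  True
False | False | False |  True || False
False | False |  True | False || False
False | False |  True |  True || False
False |  True | False | False ||  True
False |  True | False |  True || False
False |  True |  True | False ||  True
False |  True |  True |  True ||  True
 True | False | False | False || False
 True | False | False |  True || False
 True | False |  True | False ||  True
 True | False |  True |  True ||  True
 True |  True | False | False || False
 True |  True | False |  True ||  True
 True |  True |  True | False || False
 True |  True |  True |  True || False
The formula is true on 7 of the 16 rows.

7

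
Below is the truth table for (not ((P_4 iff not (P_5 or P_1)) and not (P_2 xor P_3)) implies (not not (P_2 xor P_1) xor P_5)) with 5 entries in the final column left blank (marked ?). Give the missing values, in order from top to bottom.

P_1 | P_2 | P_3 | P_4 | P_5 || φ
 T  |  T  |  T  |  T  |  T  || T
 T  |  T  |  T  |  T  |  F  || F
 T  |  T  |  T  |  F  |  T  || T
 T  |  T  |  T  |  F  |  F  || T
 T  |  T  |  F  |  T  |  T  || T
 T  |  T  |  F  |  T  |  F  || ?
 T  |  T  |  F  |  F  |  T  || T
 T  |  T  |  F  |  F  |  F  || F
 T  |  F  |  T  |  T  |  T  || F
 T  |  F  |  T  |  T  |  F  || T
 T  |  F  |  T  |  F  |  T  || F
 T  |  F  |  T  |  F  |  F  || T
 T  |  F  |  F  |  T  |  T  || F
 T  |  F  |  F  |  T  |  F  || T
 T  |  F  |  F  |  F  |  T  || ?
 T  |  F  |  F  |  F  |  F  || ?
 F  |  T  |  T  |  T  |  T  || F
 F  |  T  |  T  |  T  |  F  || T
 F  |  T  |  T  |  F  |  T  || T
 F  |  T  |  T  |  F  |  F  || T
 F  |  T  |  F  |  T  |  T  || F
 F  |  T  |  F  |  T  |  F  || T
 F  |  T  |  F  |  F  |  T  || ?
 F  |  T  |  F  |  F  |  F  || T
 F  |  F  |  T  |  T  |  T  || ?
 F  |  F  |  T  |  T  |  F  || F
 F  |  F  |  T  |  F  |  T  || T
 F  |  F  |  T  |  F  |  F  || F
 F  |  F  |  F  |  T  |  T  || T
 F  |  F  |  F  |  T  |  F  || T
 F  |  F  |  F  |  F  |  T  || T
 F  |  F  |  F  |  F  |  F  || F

F, T, T, F, T

Row P_1=T, P_2=T, P_3=F, P_4=T, P_5=F: not ((P_4 iff not (P_5 or P_1)) and not (P_2 xor P_3)) = T, (not not (P_2 xor P_1) xor P_5) = F, so the formula = F.
Row P_1=T, P_2=F, P_3=F, P_4=F, P_5=T: not ((P_4 iff not (P_5 or P_1)) and not (P_2 xor P_3)) = F, (not not (P_2 xor P_1) xor P_5) = F, so the formula = T.
Row P_1=T, P_2=F, P_3=F, P_4=F, P_5=F: not ((P_4 iff not (P_5 or P_1)) and not (P_2 xor P_3)) = F, (not not (P_2 xor P_1) xor P_5) = T, so the formula = T.
Row P_1=F, P_2=T, P_3=F, P_4=F, P_5=T: not ((P_4 iff not (P_5 or P_1)) and not (P_2 xor P_3)) = T, (not not (P_2 xor P_1) xor P_5) = F, so the formula = F.
Row P_1=F, P_2=F, P_3=T, P_4=T, P_5=T: not ((P_4 iff not (P_5 or P_1)) and not (P_2 xor P_3)) = T, (not not (P_2 xor P_1) xor P_5) = T, so the formula = T.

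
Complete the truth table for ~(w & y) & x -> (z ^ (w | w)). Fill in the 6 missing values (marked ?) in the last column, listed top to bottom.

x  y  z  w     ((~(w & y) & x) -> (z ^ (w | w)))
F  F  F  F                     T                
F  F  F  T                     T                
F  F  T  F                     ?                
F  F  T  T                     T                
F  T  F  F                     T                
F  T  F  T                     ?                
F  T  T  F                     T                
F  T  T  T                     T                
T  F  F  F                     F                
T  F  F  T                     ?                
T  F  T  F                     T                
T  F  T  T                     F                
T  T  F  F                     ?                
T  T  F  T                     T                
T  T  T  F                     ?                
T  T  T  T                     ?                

Row x=F, y=F, z=T, w=F: (~(w & y) & x) = F, (z ^ (w | w)) = T, so ((~(w & y) & x) -> (z ^ (w | w))) = T.
Row x=F, y=T, z=F, w=T: (~(w & y) & x) = F, (z ^ (w | w)) = T, so ((~(w & y) & x) -> (z ^ (w | w))) = T.
Row x=T, y=F, z=F, w=T: (~(w & y) & x) = T, (z ^ (w | w)) = T, so ((~(w & y) & x) -> (z ^ (w | w))) = T.
Row x=T, y=T, z=F, w=F: (~(w & y) & x) = T, (z ^ (w | w)) = F, so ((~(w & y) & x) -> (z ^ (w | w))) = F.
Row x=T, y=T, z=T, w=F: (~(w & y) & x) = T, (z ^ (w | w)) = T, so ((~(w & y) & x) -> (z ^ (w | w))) = T.
Row x=T, y=T, z=T, w=T: (~(w & y) & x) = F, (z ^ (w | w)) = F, so ((~(w & y) & x) -> (z ^ (w | w))) = T.

T, T, T, F, T, T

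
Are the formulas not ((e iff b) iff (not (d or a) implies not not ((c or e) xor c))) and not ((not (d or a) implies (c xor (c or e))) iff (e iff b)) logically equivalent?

a | b | c | d | e || φ | ψ
T | T | T | T | T || F | F
T | T | T | T | F || T | T
T | T | T | F | T || F | F
T | T | T | F | F || T | T
T | T | F | T | T || F | F
T | T | F | T | F || T | T
T | T | F | F | T || F | F
T | T | F | F | F || T | T
T | F | T | T | T || T | T
T | F | T | T | F || F | F
T | F | T | F | T || T | T
T | F | T | F | F || F | F
T | F | F | T | T || T | T
T | F | F | T | F || F | F
T | F | F | F | T || T | T
T | F | F | F | F || F | F
F | T | T | T | T || F | F
F | T | T | T | F || T | T
F | T | T | F | T || T | T
F | T | T | F | F || F | F
F | T | F | T | T || F | F
F | T | F | T | F || T | T
F | T | F | F | T || F | F
F | T | F | F | F || F | F
F | F | T | T | T || T | T
F | F | T | T | F || F | F
F | F | T | F | T || F | F
F | F | T | F | F || T | T
F | F | F | T | T || T | T
F | F | F | T | F || F | F
F | F | F | F | T || T | T
F | F | F | F | F || T | T
The columns for φ and ψ agree on every row, so they are logically equivalent.

equivalent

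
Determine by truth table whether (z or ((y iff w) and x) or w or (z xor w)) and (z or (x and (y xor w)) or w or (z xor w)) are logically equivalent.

not equivalent

x | y | z | w || φ | ψ
1 | 1 | 1 | 1 || 1 | 1
1 | 1 | 1 | 0 || 1 | 1
1 | 1 | 0 | 1 || 1 | 1
1 | 1 | 0 | 0 || 0 | 1
1 | 0 | 1 | 1 || 1 | 1
1 | 0 | 1 | 0 || 1 | 1
1 | 0 | 0 | 1 || 1 | 1
1 | 0 | 0 | 0 || 1 | 0
0 | 1 | 1 | 1 || 1 | 1
0 | 1 | 1 | 0 || 1 | 1
0 | 1 | 0 | 1 || 1 | 1
0 | 1 | 0 | 0 || 0 | 0
0 | 0 | 1 | 1 || 1 | 1
0 | 0 | 1 | 0 || 1 | 1
0 | 0 | 0 | 1 || 1 | 1
0 | 0 | 0 | 0 || 0 | 0
The columns differ at x=1, y=1, z=0, w=0 (φ=0, ψ=1), so they are not equivalent.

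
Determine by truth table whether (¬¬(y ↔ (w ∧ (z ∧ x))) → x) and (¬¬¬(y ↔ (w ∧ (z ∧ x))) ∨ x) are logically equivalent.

x | y | z | w || φ | ψ
F | F | F | F || F | F
F | F | F | T || F | F
F | F | T | F || F | F
F | F | T | T || F | F
F | T | F | F || T | T
F | T | F | T || T | T
F | T | T | F || T | T
F | T | T | T || T | T
T | F | F | F || T | T
T | F | F | T || T | T
T | F | T | F || T | T
T | F | T | T || T | T
T | T | F | F || T | T
T | T | F | T || T | T
T | T | T | F || T | T
T | T | T | T || T | T
The columns for φ and ψ agree on every row, so they are logically equivalent.

equivalent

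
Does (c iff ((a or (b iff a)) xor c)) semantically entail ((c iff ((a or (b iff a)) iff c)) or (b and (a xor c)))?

a | b | c || φ | ψ
F | F | F || F | T
F | F | T || F | T
F | T | F || T | F
F | T | T || T | T
T | F | F || F | T
T | F | T || F | T
T | T | F || F | T
T | T | T || F | T
At a=F, b=T, c=F we have φ true but ψ false, so φ does not entail ψ.

no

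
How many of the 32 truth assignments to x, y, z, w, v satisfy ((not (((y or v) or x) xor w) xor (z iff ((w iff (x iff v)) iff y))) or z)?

26

x  y  z  w  v  |  φ
T  T  T  T  T  |  T
T  T  T  T  F  |  T
T  T  T  F  T  |  T
T  T  T  F  F  |  T
T  T  F  T  T  |  T
T  T  F  T  F  |  F
T  T  F  F  T  |  T
T  T  F  F  F  |  F
T  F  T  T  T  |  T
T  F  T  T  F  |  T
T  F  T  F  T  |  T
T  F  T  F  F  |  T
T  F  F  T  T  |  F
T  F  F  T  F  |  T
T  F  F  F  T  |  F
T  F  F  F  F  |  T
F  T  T  T  T  |  T
F  T  T  T  F  |  T
F  T  T  F  T  |  T
F  T  T  F  F  |  T
F  T  F  T  T  |  F
F  T  F  T  F  |  T
F  T  F  F  T  |  F
F  T  F  F  F  |  T
F  F  T  T  T  |  T
F  F  T  T  F  |  T
F  F  T  F  T  |  T
F  F  T  F  F  |  T
F  F  F  T  T  |  T
F  F  F  T  F  |  T
F  F  F  F  T  |  T
F  F  F  F  F  |  T
The formula is true on 26 of the 32 rows.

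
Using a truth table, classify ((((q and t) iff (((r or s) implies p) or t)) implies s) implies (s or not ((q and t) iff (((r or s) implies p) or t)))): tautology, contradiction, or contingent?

tautology

  p   |   q   |   r   |   s   |   t   ||   φ  
 True |  True |  True |  True |  True ||  True
 True |  True |  True |  True | False ||  True
 True |  True |  True | False |  True ||  True
 True |  True |  True | False | False ||  True
 True |  True | False |  True |  True ||  True
 True |  True | False |  True | False ||  True
 True |  True | False | False |  True ||  True
 True |  True | False | False | False ||  True
 True | False |  True |  True |  True ||  True
 True | False |  True |  True | False ||  True
 True | False |  True | False |  True ||  True
 True | False |  True | False | False ||  True
 True | False | False |  True |  True ||  True
 True | False | False |  True | False ||  True
 True | False | False | False |  True ||  True
 True | False | False | False | False ||  True
False |  True |  True |  True |  True ||  True
False |  True |  True |  True | False ||  True
False |  True |  True | False |  True ||  True
False |  True |  True | False | False ||  True
False |  True | False |  True |  True ||  True
False |  True | False |  True | False ||  True
False |  True | False | False |  True ||  True
False |  True | False | False | False ||  True
False | False |  True |  True |  True ||  True
False | False |  True |  True | False ||  True
False | False |  True | False |  True ||  True
False | False |  True | False | False ||  True
False | False | False |  True |  True ||  True
False | False | False |  True | False ||  True
False | False | False | False |  True ||  True
False | False | False | False | False ||  True
Every row is True, so the formula is a tautology.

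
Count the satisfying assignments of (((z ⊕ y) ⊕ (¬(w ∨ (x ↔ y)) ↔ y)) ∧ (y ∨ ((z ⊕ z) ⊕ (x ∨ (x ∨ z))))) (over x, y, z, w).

x | y | z | w || (z ⊕ y) | (x ↔ y) | (w ∨ (x ↔ y)) | ¬(w ∨ (x ↔ y)) | (¬(w ∨ (x ↔ y)) ↔ y) | (z ⊕ z) | (x ∨ z) | (x ∨ (x ∨ z)) | ((z ⊕ z) ⊕ (x ∨ (x ∨ z))) | φ
F | F | F | F ||    F    |    T    |       T       |       F        |          T           |    F    |    F    |       F       |             F             | F
F | F | F | T ||    F    |    T    |       T       |       F        |          T           |    F    |    F    |       F       |             F             | F
F | F | T | F ||    T    |    T    |       T       |       F        |          T           |    F    |    T    |       T       |             T             | F
F | F | T | T ||    T    |    T    |       T       |       F        |          T           |    F    |    T    |       T       |             T             | F
F | T | F | F ||    T    |    F    |       F       |       T        |          T           |    F    |    F    |       F       |             F             | F
F | T | F | T ||    T    |    F    |       T       |       F        |          F           |    F    |    F    |       F       |             F             | T
F | T | T | F ||    F    |    F    |       F       |       T        |          T           |    F    |    T    |       T       |             T             | T
F | T | T | T ||    F    |    F    |       T       |       F        |          F           |    F    |    T    |       T       |             T             | F
T | F | F | F ||    F    |    F    |       F       |       T        |          F           |    F    |    T    |       T       |             T             | F
T | F | F | T ||    F    |    F    |       T       |       F        |          T           |    F    |    T    |       T       |             T             | T
T | F | T | F ||    T    |    F    |       F       |       T        |          F           |    F    |    T    |       T       |             T             | T
T | F | T | T ||    T    |    F    |       T       |       F        |          T           |    F    |    T    |       T       |             T             | F
T | T | F | F ||    T    |    T    |       T       |       F        |          F           |    F    |    T    |       T       |             T             | T
T | T | F | T ||    T    |    T    |       T       |       F        |          F           |    F    |    T    |       T       |             T             | T
T | T | T | F ||    F    |    T    |       T       |       F        |          F           |    F    |    T    |       T       |             T             | F
T | T | T | T ||    F    |    T    |       T       |       F        |          F           |    F    |    T    |       T       |             T             | F
The formula is true on 6 of the 16 rows.

6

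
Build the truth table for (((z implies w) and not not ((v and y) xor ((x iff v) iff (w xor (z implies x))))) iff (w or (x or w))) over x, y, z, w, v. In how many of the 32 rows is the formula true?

16

x  y  z  w  v  |  φ
T  T  T  T  T  |  T
T  T  T  T  F  |  T
T  T  T  F  T  |  F
T  T  T  F  F  |  F
T  T  F  T  T  |  T
T  T  F  T  F  |  T
T  T  F  F  T  |  F
T  T  F  F  F  |  F
T  F  T  T  T  |  F
T  F  T  T  F  |  T
T  F  T  F  T  |  F
T  F  T  F  F  |  F
T  F  F  T  T  |  F
T  F  F  T  F  |  T
T  F  F  F  T  |  T
T  F  F  F  F  |  F
F  T  T  T  T  |  T
F  T  T  T  F  |  T
F  T  T  F  T  |  T
F  T  T  F  F  |  T
F  T  F  T  T  |  F
F  T  F  T  F  |  F
F  T  F  F  T  |  F
F  T  F  F  F  |  F
F  F  T  T  T  |  F
F  F  T  T  F  |  T
F  F  T  F  T  |  T
F  F  T  F  F  |  T
F  F  F  T  T  |  T
F  F  F  T  F  |  F
F  F  F  F  T  |  T
F  F  F  F  F  |  F
The formula is true on 16 of the 32 rows.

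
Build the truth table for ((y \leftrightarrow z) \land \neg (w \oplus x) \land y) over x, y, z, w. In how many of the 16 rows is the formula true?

x  y  z  w  |  (y \leftrightarrow z)  (w \oplus x)  \neg (w \oplus x)  φ
1  1  1  1  |            1                 0                1          1
1  1  1  0  |            1                 1                0          0
1  1  0  1  |            0                 0                1          0
1  1  0  0  |            0                 1                0          0
1  0  1  1  |            0                 0                1          0
1  0  1  0  |            0                 1                0          0
1  0  0  1  |            1                 0                1          0
1  0  0  0  |            1                 1                0          0
0  1  1  1  |            1                 1                0          0
0  1  1  0  |            1                 0                1          1
0  1  0  1  |            0                 1                0          0
0  1  0  0  |            0                 0                1          0
0  0  1  1  |            0                 1                0          0
0  0  1  0  |            0                 0                1          0
0  0  0  1  |            1                 1                0          0
0  0  0  0  |            1                 0                1          0
The formula is true on 2 of the 16 rows.

2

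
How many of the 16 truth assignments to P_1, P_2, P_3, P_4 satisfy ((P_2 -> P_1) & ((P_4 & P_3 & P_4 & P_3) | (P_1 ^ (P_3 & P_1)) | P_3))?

P_1 | P_2 | P_3 | P_4 || (P_2 -> P_1) | (P_4 & P_3 & P_4 & P_3) | (P_3 & P_1) | (P_1 ^ (P_3 & P_1)) | φ
 0  |  0  |  0  |  0  ||      1       |            0            |      0      |          0          | 0
 0  |  0  |  0  |  1  ||      1       |            0            |      0      |          0          | 0
 0  |  0  |  1  |  0  ||      1       |            0            |      0      |          0          | 1
 0  |  0  |  1  |  1  ||      1       |            1            |      0      |          0          | 1
 0  |  1  |  0  |  0  ||      0       |            0            |      0      |          0          | 0
 0  |  1  |  0  |  1  ||      0       |            0            |      0      |          0          | 0
 0  |  1  |  1  |  0  ||      0       |            0            |      0      |          0          | 0
 0  |  1  |  1  |  1  ||      0       |            1            |      0      |          0          | 0
 1  |  0  |  0  |  0  ||      1       |            0            |      0      |          1          | 1
 1  |  0  |  0  |  1  ||      1       |            0            |      0      |          1          | 1
 1  |  0  |  1  |  0  ||      1       |            0            |      1      |          0          | 1
 1  |  0  |  1  |  1  ||      1       |            1            |      1      |          0          | 1
 1  |  1  |  0  |  0  ||      1       |            0            |      0      |          1          | 1
 1  |  1  |  0  |  1  ||      1       |            0            |      0      |          1          | 1
 1  |  1  |  1  |  0  ||      1       |            0            |      1      |          0          | 1
 1  |  1  |  1  |  1  ||      1       |            1            |      1      |          0          | 1
The formula is true on 10 of the 16 rows.

10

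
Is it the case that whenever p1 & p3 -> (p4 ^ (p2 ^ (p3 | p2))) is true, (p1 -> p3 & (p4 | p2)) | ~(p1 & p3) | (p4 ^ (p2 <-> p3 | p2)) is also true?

no

p1 | p2 | p3 | p4 | φ | ψ
-- | -- | -- | -- | - | -
F  | F  | F  | F  | T | T
F  | F  | F  | T  | T | T
F  | F  | T  | F  | T | T
F  | F  | T  | T  | T | T
F  | T  | F  | F  | T | T
F  | T  | F  | T  | T | T
F  | T  | T  | F  | T | T
F  | T  | T  | T  | T | T
T  | F  | F  | F  | T | T
T  | F  | F  | T  | T | T
T  | F  | T  | F  | T | F
T  | F  | T  | T  | F | T
T  | T  | F  | F  | T | T
T  | T  | F  | T  | T | T
T  | T  | T  | F  | F | T
T  | T  | T  | T  | T | T
At p1=T, p2=F, p3=T, p4=F we have φ true but ψ false, so φ does not entail ψ.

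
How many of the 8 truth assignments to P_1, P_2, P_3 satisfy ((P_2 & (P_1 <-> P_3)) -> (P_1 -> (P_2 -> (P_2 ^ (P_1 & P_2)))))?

7

P_1 | P_2 | P_3 | φ
--- | --- | --- | -
 T  |  T  |  T  | F
 T  |  T  |  F  | T
 T  |  F  |  T  | T
 T  |  F  |  F  | T
 F  |  T  |  T  | T
 F  |  T  |  F  | T
 F  |  F  |  T  | T
 F  |  F  |  F  | T
The formula is true on 7 of the 8 rows.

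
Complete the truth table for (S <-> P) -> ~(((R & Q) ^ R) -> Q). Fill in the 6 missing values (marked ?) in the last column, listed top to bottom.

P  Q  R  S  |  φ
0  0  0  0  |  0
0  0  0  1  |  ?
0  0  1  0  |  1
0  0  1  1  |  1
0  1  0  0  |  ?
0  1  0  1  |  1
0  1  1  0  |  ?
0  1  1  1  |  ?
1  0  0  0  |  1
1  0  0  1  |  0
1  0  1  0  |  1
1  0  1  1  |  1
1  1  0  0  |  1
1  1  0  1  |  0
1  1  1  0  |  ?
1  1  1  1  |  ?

Row P=0, Q=0, R=0, S=1: (S <-> P) = 0, ~(((R & Q) ^ R) -> Q) = 0, so the formula = 1.
Row P=0, Q=1, R=0, S=0: (S <-> P) = 1, ~(((R & Q) ^ R) -> Q) = 0, so the formula = 0.
Row P=0, Q=1, R=1, S=0: (S <-> P) = 1, ~(((R & Q) ^ R) -> Q) = 0, so the formula = 0.
Row P=0, Q=1, R=1, S=1: (S <-> P) = 0, ~(((R & Q) ^ R) -> Q) = 0, so the formula = 1.
Row P=1, Q=1, R=1, S=0: (S <-> P) = 0, ~(((R & Q) ^ R) -> Q) = 0, so the formula = 1.
Row P=1, Q=1, R=1, S=1: (S <-> P) = 1, ~(((R & Q) ^ R) -> Q) = 0, so the formula = 0.

1, 0, 0, 1, 1, 0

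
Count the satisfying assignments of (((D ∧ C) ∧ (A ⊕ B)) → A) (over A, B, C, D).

15

  A   |   B   |   C   |   D   | (D ∧ C) | (A ⊕ B) | ((D ∧ C) ∧ (A ⊕ B)) | (((D ∧ C) ∧ (A ⊕ B)) → A)
----- | ----- | ----- | ----- | ------- | ------- | ------------------- | -------------------------
False | False | False | False |  False  |  False  |        False        |            True          
False | False | False |  True |  False  |  False  |        False        |            True          
False | False |  True | False |  False  |  False  |        False        |            True          
False | False |  True |  True |   True  |  False  |        False        |            True          
False |  True | False | False |  False  |   True  |        False        |            True          
False |  True | False |  True |  False  |   True  |        False        |            True          
False |  True |  True | False |  False  |   True  |        False        |            True          
False |  True |  True |  True |   True  |   True  |         True        |           False          
 True | False | False | False |  False  |   True  |        False        |            True          
 True | False | False |  True |  False  |   True  |        False        |            True          
 True | False |  True | False |  False  |   True  |        False        |            True          
 True | False |  True |  True |   True  |   True  |         True        |            True          
 True |  True | False | False |  False  |  False  |        False        |            True          
 True |  True | False |  True |  False  |  False  |        False        |            True          
 True |  True |  True | False |  False  |  False  |        False        |            True          
 True |  True |  True |  True |   True  |  False  |        False        |            True          
The formula is true on 15 of the 16 rows.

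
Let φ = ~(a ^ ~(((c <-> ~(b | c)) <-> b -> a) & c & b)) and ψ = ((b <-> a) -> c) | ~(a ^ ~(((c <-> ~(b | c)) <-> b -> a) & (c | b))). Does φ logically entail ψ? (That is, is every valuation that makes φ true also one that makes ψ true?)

a  b  c  |  φ  ψ
F  F  F  |  F  F
F  F  T  |  F  T
F  T  F  |  F  T
F  T  T  |  T  T
T  F  F  |  T  T
T  F  T  |  T  T
T  T  F  |  T  F
T  T  T  |  T  T
At a=T, b=T, c=F we have φ true but ψ false, so φ does not entail ψ.

no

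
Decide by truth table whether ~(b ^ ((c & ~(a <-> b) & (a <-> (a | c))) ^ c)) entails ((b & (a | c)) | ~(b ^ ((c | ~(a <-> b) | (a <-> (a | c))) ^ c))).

no

a  b  c  |  φ  ψ
F  F  F  |  T  F
F  F  T  |  F  T
F  T  F  |  F  T
F  T  T  |  T  T
T  F  F  |  T  F
T  F  T  |  T  T
T  T  F  |  F  T
T  T  T  |  T  T
At a=F, b=F, c=F we have φ true but ψ false, so φ does not entail ψ.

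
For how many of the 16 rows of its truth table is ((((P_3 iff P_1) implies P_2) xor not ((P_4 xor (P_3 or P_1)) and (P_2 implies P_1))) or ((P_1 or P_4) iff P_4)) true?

P_1 | P_2 | P_3 | P_4 | (P_3 iff P_1) | ((P_3 iff P_1) implies P_2) | (P_3 or P_1) | (P_4 xor (P_3 or P_1)) | (P_2 implies P_1) | (P_1 or P_4) | ((P_1 or P_4) iff P_4) | φ
--- | --- | --- | --- | ------------- | --------------------------- | ------------ | ---------------------- | ----------------- | ------------ | ---------------------- | -
 F  |  F  |  F  |  F  |       T       |              F              |      F       |           F            |         T         |      F       |           T            | T
 F  |  F  |  F  |  T  |       T       |              F              |      F       |           T            |         T         |      T       |           T            | T
 F  |  F  |  T  |  F  |       F       |              T              |      T       |           T            |         T         |      F       |           T            | T
 F  |  F  |  T  |  T  |       F       |              T              |      T       |           F            |         T         |      T       |           T            | T
 F  |  T  |  F  |  F  |       T       |              T              |      F       |           F            |         F         |      F       |           T            | T
 F  |  T  |  F  |  T  |       T       |              T              |      F       |           T            |         F         |      T       |           T            | T
 F  |  T  |  T  |  F  |       F       |              T              |      T       |           T            |         F         |      F       |           T            | T
 F  |  T  |  T  |  T  |       F       |              T              |      T       |           F            |         F         |      T       |           T            | T
 T  |  F  |  F  |  F  |       F       |              T              |      T       |           T            |         T         |      T       |           F            | T
 T  |  F  |  F  |  T  |       F       |              T              |      T       |           F            |         T         |      T       |           T            | T
 T  |  F  |  T  |  F  |       T       |              F              |      T       |           T            |         T         |      T       |           F            | F
 T  |  F  |  T  |  T  |       T       |              F              |      T       |           F            |         T         |      T       |           T            | T
 T  |  T  |  F  |  F  |       F       |              T              |      T       |           T            |         T         |      T       |           F            | T
 T  |  T  |  F  |  T  |       F       |              T              |      T       |           F            |         T         |      T       |           T            | T
 T  |  T  |  T  |  F  |       T       |              T              |      T       |           T            |         T         |      T       |           F            | T
 T  |  T  |  T  |  T  |       T       |              T              |      T       |           F            |         T         |      T       |           T            | T
The formula is true on 15 of the 16 rows.

15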